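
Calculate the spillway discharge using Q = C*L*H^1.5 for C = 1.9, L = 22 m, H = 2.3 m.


Q = 1.9 * 22 * 2.3^1.5 = 145.8035 m^3/s


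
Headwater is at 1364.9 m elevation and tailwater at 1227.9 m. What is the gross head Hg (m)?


Hg = 1364.9 - 1227.9 = 137.0000 m


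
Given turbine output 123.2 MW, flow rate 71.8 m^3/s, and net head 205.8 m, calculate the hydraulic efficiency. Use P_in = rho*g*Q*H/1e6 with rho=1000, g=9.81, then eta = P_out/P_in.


P_in = 1000 * 9.81 * 71.8 * 205.8 / 1e6 = 144.9569 MW
eta = 123.2 / 144.9569 = 0.8499


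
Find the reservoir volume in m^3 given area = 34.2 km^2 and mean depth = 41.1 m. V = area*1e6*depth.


V = 34.2 * 1e6 * 41.1 = 1.4056e+09 m^3


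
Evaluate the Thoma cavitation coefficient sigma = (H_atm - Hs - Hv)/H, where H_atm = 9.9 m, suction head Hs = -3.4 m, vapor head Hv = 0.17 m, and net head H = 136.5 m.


sigma = (9.9 - (-3.4) - 0.17) / 136.5 = 0.0962


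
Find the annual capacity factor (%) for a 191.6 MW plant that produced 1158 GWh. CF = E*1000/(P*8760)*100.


CF = 1158 * 1000 / (191.6 * 8760) * 100 = 68.9936 %


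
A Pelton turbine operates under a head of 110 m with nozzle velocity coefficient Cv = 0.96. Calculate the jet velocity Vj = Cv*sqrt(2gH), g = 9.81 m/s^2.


Vj = 0.96 * sqrt(2*9.81*110) = 44.5982 m/s


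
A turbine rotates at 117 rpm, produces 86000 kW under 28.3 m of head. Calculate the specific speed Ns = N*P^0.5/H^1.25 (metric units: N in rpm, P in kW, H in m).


Ns = 117 * 86000^0.5 / 28.3^1.25 = 525.6565


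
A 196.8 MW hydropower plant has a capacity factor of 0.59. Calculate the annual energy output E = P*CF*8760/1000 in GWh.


E = 196.8 * 0.59 * 8760 / 1000 = 1017.1411 GWh


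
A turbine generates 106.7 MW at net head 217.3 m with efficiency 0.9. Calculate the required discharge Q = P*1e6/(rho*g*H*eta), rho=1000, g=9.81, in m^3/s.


Q = 106.7 * 1e6 / (1000 * 9.81 * 217.3 * 0.9) = 55.6152 m^3/s


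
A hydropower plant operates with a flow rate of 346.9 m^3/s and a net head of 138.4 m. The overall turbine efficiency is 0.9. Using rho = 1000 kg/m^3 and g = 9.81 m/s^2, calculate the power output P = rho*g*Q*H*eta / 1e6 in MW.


P = 1000 * 9.81 * 346.9 * 138.4 * 0.9 / 1e6 = 423.8888 MW


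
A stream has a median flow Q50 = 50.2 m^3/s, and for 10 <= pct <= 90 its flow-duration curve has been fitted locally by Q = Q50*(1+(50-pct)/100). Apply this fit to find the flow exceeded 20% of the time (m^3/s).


Q = 50.2 * (1 + (50 - 20)/100) = 65.2600 m^3/s


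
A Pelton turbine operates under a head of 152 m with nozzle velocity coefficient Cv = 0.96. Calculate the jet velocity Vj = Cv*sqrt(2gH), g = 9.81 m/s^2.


Vj = 0.96 * sqrt(2*9.81*152) = 52.4255 m/s


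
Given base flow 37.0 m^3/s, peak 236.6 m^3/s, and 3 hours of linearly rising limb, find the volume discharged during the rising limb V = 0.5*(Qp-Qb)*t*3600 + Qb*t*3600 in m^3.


V = 0.5*(236.6 - 37.0)*3*3600 + 37.0*3*3600 = 1.4774e+06 m^3


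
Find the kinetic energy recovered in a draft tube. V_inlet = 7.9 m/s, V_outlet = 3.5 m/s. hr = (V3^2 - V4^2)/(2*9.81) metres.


hr = (7.9^2 - 3.5^2) / (2*9.81) = 2.5566 m


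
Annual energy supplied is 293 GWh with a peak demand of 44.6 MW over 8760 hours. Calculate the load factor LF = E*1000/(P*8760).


LF = 293 * 1000 / (44.6 * 8760) = 0.7499


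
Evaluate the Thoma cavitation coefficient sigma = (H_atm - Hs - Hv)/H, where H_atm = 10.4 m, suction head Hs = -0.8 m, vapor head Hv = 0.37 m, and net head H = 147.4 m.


sigma = (10.4 - (-0.8) - 0.37) / 147.4 = 0.0735


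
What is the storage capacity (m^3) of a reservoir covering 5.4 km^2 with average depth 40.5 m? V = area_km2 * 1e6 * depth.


V = 5.4 * 1e6 * 40.5 = 2.1870e+08 m^3


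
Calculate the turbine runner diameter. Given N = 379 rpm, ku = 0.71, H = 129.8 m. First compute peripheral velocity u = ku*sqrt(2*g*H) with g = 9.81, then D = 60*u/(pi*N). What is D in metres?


u = 0.71 * sqrt(2*9.81*129.8) = 35.8299 m/s
D = 60 * 35.8299 / (pi * 379) = 1.8055 m


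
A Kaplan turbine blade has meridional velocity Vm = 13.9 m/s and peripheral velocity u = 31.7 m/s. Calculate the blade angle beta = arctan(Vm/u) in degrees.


beta = arctan(13.9 / 31.7) = 23.6768 degrees


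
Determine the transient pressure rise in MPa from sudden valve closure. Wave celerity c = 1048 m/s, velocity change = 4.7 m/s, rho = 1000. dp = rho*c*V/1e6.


dp = 1000 * 1048 * 4.7 / 1e6 = 4.9256 MPa


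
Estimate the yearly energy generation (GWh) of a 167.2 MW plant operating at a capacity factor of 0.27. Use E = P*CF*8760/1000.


E = 167.2 * 0.27 * 8760 / 1000 = 395.4614 GWh


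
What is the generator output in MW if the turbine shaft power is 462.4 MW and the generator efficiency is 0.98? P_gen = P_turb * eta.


P_gen = 462.4 * 0.98 = 453.1520 MW


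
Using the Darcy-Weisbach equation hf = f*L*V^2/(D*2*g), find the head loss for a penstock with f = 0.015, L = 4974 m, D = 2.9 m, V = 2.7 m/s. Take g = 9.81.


hf = 0.015 * 4974 * 2.7^2 / (2.9 * 2 * 9.81) = 9.5593 m


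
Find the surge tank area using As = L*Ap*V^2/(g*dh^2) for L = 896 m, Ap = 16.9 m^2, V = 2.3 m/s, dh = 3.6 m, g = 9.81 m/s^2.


As = 896 * 16.9 * 2.3^2 / (9.81 * 3.6^2) = 630.0520 m^2


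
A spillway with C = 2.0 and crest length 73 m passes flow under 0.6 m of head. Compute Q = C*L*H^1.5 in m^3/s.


Q = 2.0 * 73 * 0.6^1.5 = 67.8547 m^3/s


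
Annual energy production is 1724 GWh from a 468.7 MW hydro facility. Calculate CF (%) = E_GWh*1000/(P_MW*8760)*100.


CF = 1724 * 1000 / (468.7 * 8760) * 100 = 41.9893 %


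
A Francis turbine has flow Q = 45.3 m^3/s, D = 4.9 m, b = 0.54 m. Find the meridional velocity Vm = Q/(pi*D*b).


Vm = 45.3 / (pi * 4.9 * 0.54) = 5.4495 m/s


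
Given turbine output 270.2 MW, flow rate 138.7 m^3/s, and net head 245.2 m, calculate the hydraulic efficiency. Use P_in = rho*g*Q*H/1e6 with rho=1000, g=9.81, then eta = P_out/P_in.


P_in = 1000 * 9.81 * 138.7 * 245.2 / 1e6 = 333.6306 MW
eta = 270.2 / 333.6306 = 0.8099


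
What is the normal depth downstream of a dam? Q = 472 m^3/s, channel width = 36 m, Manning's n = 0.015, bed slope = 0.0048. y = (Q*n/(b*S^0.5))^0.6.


y = (472 * 0.015 / (36 * 0.0048^0.5))^0.6 = 1.8701 m


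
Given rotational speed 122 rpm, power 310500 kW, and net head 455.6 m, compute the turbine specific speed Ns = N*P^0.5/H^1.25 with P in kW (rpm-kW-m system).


Ns = 122 * 310500^0.5 / 455.6^1.25 = 32.2969


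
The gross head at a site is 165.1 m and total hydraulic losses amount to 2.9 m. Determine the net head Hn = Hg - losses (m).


Hn = 165.1 - 2.9 = 162.2000 m


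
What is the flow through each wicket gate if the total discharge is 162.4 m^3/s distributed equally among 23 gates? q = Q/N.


q = 162.4 / 23 = 7.0609 m^3/s


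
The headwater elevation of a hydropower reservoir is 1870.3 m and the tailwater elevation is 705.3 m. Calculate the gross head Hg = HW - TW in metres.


Hg = 1870.3 - 705.3 = 1165.0000 m


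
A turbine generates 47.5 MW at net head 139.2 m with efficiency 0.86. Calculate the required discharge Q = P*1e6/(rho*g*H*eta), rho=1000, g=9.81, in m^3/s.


Q = 47.5 * 1e6 / (1000 * 9.81 * 139.2 * 0.86) = 40.4471 m^3/s


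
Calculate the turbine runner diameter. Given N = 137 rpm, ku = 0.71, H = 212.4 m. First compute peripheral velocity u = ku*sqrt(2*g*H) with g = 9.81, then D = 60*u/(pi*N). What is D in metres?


u = 0.71 * sqrt(2*9.81*212.4) = 45.8337 m/s
D = 60 * 45.8337 / (pi * 137) = 6.3895 m


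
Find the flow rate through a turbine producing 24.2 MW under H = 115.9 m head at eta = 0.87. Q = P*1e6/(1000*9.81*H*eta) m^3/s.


Q = 24.2 * 1e6 / (1000 * 9.81 * 115.9 * 0.87) = 24.4649 m^3/s


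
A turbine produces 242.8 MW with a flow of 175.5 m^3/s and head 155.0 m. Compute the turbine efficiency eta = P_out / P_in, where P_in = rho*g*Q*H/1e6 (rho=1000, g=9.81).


P_in = 1000 * 9.81 * 175.5 * 155.0 / 1e6 = 266.8565 MW
eta = 242.8 / 266.8565 = 0.9099


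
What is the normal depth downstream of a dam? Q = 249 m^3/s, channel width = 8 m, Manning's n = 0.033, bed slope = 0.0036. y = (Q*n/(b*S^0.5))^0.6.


y = (249 * 0.033 / (8 * 0.0036^0.5))^0.6 = 5.4965 m


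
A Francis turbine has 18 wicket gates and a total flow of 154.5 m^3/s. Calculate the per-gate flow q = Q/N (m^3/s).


q = 154.5 / 18 = 8.5833 m^3/s


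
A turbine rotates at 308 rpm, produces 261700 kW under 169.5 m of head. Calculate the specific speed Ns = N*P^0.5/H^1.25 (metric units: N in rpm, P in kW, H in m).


Ns = 308 * 261700^0.5 / 169.5^1.25 = 257.6265


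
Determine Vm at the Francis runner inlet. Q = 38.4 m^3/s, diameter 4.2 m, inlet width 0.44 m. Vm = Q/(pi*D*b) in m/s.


Vm = 38.4 / (pi * 4.2 * 0.44) = 6.6142 m/s


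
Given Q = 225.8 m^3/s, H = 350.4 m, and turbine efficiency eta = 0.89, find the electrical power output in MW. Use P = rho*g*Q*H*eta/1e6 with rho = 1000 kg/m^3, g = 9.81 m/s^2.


P = 1000 * 9.81 * 225.8 * 350.4 * 0.89 / 1e6 = 690.7916 MW


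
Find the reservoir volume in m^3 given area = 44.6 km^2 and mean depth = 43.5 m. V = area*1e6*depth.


V = 44.6 * 1e6 * 43.5 = 1.9401e+09 m^3


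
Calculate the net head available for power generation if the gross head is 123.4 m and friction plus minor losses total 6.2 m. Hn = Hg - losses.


Hn = 123.4 - 6.2 = 117.2000 m


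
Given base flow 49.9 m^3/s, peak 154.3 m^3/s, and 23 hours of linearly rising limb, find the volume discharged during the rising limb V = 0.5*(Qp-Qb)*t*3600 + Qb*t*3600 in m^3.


V = 0.5*(154.3 - 49.9)*23*3600 + 49.9*23*3600 = 8.4539e+06 m^3


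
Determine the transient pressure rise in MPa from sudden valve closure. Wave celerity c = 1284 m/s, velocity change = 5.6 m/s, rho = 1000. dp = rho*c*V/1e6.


dp = 1000 * 1284 * 5.6 / 1e6 = 7.1904 MPa


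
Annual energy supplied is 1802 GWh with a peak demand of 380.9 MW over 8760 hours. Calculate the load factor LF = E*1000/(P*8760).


LF = 1802 * 1000 / (380.9 * 8760) = 0.5401


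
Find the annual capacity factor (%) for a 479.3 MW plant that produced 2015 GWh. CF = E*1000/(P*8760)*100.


CF = 2015 * 1000 / (479.3 * 8760) * 100 = 47.9914 %


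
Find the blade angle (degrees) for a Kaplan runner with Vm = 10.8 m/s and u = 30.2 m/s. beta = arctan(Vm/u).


beta = arctan(10.8 / 30.2) = 19.6779 degrees


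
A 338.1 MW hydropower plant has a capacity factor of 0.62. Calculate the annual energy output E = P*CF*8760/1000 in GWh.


E = 338.1 * 0.62 * 8760 / 1000 = 1836.2887 GWh


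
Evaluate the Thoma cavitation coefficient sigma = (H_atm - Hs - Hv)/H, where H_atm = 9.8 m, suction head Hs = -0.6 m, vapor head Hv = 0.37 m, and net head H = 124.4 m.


sigma = (9.8 - (-0.6) - 0.37) / 124.4 = 0.0806


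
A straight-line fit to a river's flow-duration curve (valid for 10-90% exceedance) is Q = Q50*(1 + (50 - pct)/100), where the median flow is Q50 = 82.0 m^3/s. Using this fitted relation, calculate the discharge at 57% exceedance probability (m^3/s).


Q = 82.0 * (1 + (50 - 57)/100) = 76.2600 m^3/s


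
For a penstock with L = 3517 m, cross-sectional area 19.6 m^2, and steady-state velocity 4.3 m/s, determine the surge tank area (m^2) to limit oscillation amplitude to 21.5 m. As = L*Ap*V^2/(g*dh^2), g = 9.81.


As = 3517 * 19.6 * 4.3^2 / (9.81 * 21.5^2) = 281.0732 m^2


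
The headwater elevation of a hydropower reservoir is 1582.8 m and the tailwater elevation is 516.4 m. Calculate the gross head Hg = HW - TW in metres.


Hg = 1582.8 - 516.4 = 1066.4000 m


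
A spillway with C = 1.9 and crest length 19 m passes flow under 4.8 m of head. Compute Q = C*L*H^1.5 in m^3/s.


Q = 1.9 * 19 * 4.8^1.5 = 379.6375 m^3/s


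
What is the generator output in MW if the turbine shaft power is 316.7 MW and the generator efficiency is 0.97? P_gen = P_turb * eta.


P_gen = 316.7 * 0.97 = 307.1990 MW


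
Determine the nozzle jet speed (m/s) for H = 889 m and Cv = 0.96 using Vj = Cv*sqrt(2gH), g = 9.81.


Vj = 0.96 * sqrt(2*9.81*889) = 126.7861 m/s


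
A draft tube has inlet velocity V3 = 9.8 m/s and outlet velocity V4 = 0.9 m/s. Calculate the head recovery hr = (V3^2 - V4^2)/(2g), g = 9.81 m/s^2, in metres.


hr = (9.8^2 - 0.9^2) / (2*9.81) = 4.8537 m


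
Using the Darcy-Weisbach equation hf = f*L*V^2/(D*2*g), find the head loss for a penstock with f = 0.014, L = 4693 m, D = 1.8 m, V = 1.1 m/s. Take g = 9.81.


hf = 0.014 * 4693 * 1.1^2 / (1.8 * 2 * 9.81) = 2.2511 m


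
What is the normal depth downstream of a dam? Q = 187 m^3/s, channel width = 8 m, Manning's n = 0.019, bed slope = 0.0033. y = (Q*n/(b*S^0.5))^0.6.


y = (187 * 0.019 / (8 * 0.0033^0.5))^0.6 = 3.4115 m


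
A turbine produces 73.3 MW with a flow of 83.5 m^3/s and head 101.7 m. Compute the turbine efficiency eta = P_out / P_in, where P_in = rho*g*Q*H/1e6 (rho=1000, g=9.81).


P_in = 1000 * 9.81 * 83.5 * 101.7 / 1e6 = 83.3060 MW
eta = 73.3 / 83.3060 = 0.8799


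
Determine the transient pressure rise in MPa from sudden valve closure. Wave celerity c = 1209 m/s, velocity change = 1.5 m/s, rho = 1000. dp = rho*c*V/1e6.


dp = 1000 * 1209 * 1.5 / 1e6 = 1.8135 MPa


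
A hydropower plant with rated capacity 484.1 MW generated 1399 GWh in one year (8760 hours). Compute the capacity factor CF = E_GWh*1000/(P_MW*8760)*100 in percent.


CF = 1399 * 1000 / (484.1 * 8760) * 100 = 32.9897 %


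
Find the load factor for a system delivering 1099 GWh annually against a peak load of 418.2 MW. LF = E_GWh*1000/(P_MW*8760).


LF = 1099 * 1000 / (418.2 * 8760) = 0.3000


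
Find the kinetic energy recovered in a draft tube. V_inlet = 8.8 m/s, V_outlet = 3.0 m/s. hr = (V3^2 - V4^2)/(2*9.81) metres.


hr = (8.8^2 - 3.0^2) / (2*9.81) = 3.4883 m


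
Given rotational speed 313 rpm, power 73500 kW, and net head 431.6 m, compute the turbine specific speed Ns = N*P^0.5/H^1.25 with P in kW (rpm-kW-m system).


Ns = 313 * 73500^0.5 / 431.6^1.25 = 43.1356


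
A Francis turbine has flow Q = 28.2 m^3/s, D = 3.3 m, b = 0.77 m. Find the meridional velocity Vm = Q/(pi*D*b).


Vm = 28.2 / (pi * 3.3 * 0.77) = 3.5326 m/s


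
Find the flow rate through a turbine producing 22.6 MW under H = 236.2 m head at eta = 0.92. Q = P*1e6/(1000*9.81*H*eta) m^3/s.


Q = 22.6 * 1e6 / (1000 * 9.81 * 236.2 * 0.92) = 10.6016 m^3/s


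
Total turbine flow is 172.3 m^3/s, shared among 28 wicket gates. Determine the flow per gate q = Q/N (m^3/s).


q = 172.3 / 28 = 6.1536 m^3/s


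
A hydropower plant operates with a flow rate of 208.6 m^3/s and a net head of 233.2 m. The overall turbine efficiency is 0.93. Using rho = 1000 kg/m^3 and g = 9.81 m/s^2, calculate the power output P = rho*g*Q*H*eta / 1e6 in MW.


P = 1000 * 9.81 * 208.6 * 233.2 * 0.93 / 1e6 = 443.8077 MW


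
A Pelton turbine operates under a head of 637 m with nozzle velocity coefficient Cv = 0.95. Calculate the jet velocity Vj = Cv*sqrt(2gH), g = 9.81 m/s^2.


Vj = 0.95 * sqrt(2*9.81*637) = 106.2045 m/s


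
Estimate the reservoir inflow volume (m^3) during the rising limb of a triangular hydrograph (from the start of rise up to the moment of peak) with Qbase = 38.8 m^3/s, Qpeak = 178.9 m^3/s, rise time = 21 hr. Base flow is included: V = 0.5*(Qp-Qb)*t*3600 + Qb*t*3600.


V = 0.5*(178.9 - 38.8)*21*3600 + 38.8*21*3600 = 8.2291e+06 m^3


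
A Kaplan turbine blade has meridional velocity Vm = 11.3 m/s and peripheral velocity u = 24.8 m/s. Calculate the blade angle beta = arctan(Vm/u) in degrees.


beta = arctan(11.3 / 24.8) = 24.4962 degrees


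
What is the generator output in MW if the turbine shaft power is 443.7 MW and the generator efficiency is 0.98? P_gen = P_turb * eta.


P_gen = 443.7 * 0.98 = 434.8260 MW


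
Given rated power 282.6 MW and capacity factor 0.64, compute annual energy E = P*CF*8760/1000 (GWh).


E = 282.6 * 0.64 * 8760 / 1000 = 1584.3686 GWh


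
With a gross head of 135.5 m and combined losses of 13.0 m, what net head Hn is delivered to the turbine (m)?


Hn = 135.5 - 13.0 = 122.5000 m


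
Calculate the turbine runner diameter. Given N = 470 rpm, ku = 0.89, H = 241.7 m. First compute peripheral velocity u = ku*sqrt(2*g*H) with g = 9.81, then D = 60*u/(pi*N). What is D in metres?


u = 0.89 * sqrt(2*9.81*241.7) = 61.2883 m/s
D = 60 * 61.2883 / (pi * 470) = 2.4905 m


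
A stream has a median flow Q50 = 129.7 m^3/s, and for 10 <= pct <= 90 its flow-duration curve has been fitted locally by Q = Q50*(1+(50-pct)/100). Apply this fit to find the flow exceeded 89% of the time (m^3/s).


Q = 129.7 * (1 + (50 - 89)/100) = 79.1170 m^3/s


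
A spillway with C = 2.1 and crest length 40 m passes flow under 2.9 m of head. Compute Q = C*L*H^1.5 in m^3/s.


Q = 2.1 * 40 * 2.9^1.5 = 414.8359 m^3/s


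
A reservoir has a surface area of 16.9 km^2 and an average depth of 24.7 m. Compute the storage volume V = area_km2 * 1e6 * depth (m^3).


V = 16.9 * 1e6 * 24.7 = 4.1743e+08 m^3


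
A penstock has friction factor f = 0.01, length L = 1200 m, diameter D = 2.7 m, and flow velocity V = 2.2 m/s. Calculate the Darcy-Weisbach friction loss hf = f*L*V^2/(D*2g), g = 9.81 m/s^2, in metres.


hf = 0.01 * 1200 * 2.2^2 / (2.7 * 2 * 9.81) = 1.0964 m


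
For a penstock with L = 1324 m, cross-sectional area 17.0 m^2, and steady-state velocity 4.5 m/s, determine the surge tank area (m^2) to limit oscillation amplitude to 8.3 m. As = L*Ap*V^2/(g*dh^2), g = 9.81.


As = 1324 * 17.0 * 4.5^2 / (9.81 * 8.3^2) = 674.4298 m^2


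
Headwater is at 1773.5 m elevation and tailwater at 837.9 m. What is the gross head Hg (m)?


Hg = 1773.5 - 837.9 = 935.6000 m


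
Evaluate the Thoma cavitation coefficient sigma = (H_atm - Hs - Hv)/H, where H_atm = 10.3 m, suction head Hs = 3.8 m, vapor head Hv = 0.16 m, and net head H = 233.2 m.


sigma = (10.3 - 3.8 - 0.16) / 233.2 = 0.0272


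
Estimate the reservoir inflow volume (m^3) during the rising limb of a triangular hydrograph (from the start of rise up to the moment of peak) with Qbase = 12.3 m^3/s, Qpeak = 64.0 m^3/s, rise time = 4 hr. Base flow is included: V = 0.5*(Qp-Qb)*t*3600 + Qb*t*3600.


V = 0.5*(64.0 - 12.3)*4*3600 + 12.3*4*3600 = 549360.0000 m^3


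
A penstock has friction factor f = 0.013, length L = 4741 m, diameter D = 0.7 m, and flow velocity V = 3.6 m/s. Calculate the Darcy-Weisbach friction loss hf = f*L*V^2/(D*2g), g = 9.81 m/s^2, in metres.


hf = 0.013 * 4741 * 3.6^2 / (0.7 * 2 * 9.81) = 58.1596 m


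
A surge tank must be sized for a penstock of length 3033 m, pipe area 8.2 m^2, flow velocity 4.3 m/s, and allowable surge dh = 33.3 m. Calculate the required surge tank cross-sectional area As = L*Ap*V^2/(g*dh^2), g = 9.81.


As = 3033 * 8.2 * 4.3^2 / (9.81 * 33.3^2) = 42.2733 m^2


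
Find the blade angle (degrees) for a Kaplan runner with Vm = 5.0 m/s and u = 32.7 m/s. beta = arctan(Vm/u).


beta = arctan(5.0 / 32.7) = 8.6935 degrees


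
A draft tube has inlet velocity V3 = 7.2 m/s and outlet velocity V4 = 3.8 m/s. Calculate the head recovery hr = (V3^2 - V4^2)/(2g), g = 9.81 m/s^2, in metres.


hr = (7.2^2 - 3.8^2) / (2*9.81) = 1.9062 m


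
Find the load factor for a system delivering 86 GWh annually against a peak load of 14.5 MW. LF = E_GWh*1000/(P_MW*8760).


LF = 86 * 1000 / (14.5 * 8760) = 0.6771


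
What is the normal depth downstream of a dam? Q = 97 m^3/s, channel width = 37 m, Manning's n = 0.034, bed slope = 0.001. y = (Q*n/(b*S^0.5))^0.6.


y = (97 * 0.034 / (37 * 0.001^0.5))^0.6 = 1.8622 m


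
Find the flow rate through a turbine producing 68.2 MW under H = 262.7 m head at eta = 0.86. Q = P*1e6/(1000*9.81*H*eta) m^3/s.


Q = 68.2 * 1e6 / (1000 * 9.81 * 262.7 * 0.86) = 30.7721 m^3/s


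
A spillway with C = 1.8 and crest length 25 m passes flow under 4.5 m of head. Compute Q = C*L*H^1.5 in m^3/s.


Q = 1.8 * 25 * 4.5^1.5 = 429.5674 m^3/s


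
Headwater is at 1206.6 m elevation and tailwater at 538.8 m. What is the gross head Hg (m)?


Hg = 1206.6 - 538.8 = 667.8000 m


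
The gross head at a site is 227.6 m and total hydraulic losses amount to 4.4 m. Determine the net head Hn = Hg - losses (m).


Hn = 227.6 - 4.4 = 223.2000 m


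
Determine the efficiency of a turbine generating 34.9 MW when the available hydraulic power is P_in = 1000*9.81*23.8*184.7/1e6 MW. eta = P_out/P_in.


P_in = 1000 * 9.81 * 23.8 * 184.7 / 1e6 = 43.1234 MW
eta = 34.9 / 43.1234 = 0.8093


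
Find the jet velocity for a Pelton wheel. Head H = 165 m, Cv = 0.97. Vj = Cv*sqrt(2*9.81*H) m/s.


Vj = 0.97 * sqrt(2*9.81*165) = 55.1904 m/s


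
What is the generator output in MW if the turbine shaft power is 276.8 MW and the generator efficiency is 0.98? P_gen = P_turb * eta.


P_gen = 276.8 * 0.98 = 271.2640 MW


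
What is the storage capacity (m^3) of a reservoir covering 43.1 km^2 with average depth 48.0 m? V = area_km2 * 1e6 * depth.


V = 43.1 * 1e6 * 48.0 = 2.0688e+09 m^3


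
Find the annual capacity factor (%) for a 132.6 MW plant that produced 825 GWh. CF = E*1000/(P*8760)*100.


CF = 825 * 1000 / (132.6 * 8760) * 100 = 71.0242 %


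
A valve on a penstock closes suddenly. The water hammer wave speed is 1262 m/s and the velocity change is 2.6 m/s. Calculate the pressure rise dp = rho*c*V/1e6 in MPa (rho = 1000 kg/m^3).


dp = 1000 * 1262 * 2.6 / 1e6 = 3.2812 MPa


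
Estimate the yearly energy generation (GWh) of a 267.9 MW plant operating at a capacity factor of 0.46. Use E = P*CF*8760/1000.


E = 267.9 * 0.46 * 8760 / 1000 = 1079.5298 GWh


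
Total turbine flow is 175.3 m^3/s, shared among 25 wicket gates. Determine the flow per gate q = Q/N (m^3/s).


q = 175.3 / 25 = 7.0120 m^3/s


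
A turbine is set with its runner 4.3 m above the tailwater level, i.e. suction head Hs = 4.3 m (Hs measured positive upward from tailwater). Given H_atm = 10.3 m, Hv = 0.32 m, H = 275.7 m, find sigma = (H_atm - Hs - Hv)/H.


sigma = (10.3 - 4.3 - 0.32) / 275.7 = 0.0206


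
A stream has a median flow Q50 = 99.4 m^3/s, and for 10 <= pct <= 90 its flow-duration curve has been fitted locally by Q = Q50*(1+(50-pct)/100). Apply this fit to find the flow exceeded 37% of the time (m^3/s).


Q = 99.4 * (1 + (50 - 37)/100) = 112.3220 m^3/s


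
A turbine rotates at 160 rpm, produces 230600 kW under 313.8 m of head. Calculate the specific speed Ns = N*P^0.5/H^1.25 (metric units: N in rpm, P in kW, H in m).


Ns = 160 * 230600^0.5 / 313.8^1.25 = 58.1746


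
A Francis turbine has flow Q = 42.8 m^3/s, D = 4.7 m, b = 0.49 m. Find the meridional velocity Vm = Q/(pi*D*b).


Vm = 42.8 / (pi * 4.7 * 0.49) = 5.9156 m/s


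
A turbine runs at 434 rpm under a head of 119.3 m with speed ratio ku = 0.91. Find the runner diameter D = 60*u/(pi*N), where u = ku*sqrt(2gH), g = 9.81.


u = 0.91 * sqrt(2*9.81*119.3) = 44.0262 m/s
D = 60 * 44.0262 / (pi * 434) = 1.9374 m


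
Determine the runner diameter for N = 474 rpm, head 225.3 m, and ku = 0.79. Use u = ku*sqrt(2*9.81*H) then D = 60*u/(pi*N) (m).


u = 0.79 * sqrt(2*9.81*225.3) = 52.5239 m/s
D = 60 * 52.5239 / (pi * 474) = 2.1163 m


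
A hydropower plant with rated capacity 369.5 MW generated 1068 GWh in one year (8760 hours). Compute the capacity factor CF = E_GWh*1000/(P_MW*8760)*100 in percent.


CF = 1068 * 1000 / (369.5 * 8760) * 100 = 32.9953 %


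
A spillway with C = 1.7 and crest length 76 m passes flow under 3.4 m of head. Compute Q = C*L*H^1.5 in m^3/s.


Q = 1.7 * 76 * 3.4^1.5 = 809.9923 m^3/s


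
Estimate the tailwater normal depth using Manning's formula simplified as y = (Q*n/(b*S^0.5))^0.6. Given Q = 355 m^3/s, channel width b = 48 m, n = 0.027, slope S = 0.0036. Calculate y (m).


y = (355 * 0.027 / (48 * 0.0036^0.5))^0.6 = 2.0574 m


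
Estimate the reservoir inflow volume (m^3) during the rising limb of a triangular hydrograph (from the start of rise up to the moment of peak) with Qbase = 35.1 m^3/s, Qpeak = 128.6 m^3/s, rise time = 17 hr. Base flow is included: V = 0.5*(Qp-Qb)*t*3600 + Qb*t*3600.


V = 0.5*(128.6 - 35.1)*17*3600 + 35.1*17*3600 = 5.0092e+06 m^3


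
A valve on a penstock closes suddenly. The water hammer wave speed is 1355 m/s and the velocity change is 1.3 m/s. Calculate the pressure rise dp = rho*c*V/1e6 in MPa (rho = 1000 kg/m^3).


dp = 1000 * 1355 * 1.3 / 1e6 = 1.7615 MPa


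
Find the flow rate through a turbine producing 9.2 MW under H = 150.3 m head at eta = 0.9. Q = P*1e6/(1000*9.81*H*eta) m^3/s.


Q = 9.2 * 1e6 / (1000 * 9.81 * 150.3 * 0.9) = 6.9329 m^3/s


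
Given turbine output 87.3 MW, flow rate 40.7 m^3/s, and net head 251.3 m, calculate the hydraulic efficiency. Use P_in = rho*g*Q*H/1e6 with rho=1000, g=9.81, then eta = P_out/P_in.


P_in = 1000 * 9.81 * 40.7 * 251.3 / 1e6 = 100.3358 MW
eta = 87.3 / 100.3358 = 0.8701


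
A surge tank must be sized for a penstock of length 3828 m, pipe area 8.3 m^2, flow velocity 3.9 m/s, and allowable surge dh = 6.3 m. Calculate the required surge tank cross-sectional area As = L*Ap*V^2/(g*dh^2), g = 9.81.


As = 3828 * 8.3 * 3.9^2 / (9.81 * 6.3^2) = 1241.1639 m^2


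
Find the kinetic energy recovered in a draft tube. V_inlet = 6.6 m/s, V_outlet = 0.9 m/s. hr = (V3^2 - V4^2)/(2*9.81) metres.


hr = (6.6^2 - 0.9^2) / (2*9.81) = 2.1789 m


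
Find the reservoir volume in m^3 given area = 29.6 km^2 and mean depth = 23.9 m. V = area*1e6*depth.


V = 29.6 * 1e6 * 23.9 = 7.0744e+08 m^3


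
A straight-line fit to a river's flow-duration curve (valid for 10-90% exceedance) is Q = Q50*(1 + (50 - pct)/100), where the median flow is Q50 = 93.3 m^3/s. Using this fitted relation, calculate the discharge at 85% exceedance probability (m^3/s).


Q = 93.3 * (1 + (50 - 85)/100) = 60.6450 m^3/s


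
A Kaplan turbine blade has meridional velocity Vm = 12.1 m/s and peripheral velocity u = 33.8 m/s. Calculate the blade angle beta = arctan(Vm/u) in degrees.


beta = arctan(12.1 / 33.8) = 19.6968 degrees


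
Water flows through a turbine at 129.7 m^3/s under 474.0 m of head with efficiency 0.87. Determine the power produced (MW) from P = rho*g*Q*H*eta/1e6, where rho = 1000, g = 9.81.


P = 1000 * 9.81 * 129.7 * 474.0 * 0.87 / 1e6 = 524.6946 MW


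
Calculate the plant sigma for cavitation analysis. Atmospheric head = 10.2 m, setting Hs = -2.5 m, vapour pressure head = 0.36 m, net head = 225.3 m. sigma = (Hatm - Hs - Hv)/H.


sigma = (10.2 - (-2.5) - 0.36) / 225.3 = 0.0548


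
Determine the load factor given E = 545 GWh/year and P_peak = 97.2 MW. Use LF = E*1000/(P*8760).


LF = 545 * 1000 / (97.2 * 8760) = 0.6401


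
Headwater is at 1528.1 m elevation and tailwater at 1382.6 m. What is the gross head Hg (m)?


Hg = 1528.1 - 1382.6 = 145.5000 m


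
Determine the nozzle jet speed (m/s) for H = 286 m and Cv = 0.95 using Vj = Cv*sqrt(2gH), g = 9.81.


Vj = 0.95 * sqrt(2*9.81*286) = 71.1633 m/s


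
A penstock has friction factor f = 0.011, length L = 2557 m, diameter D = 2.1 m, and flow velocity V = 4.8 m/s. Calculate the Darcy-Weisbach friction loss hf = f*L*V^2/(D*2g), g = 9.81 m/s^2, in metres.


hf = 0.011 * 2557 * 4.8^2 / (2.1 * 2 * 9.81) = 15.7285 m


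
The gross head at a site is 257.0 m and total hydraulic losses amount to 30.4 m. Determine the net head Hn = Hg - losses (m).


Hn = 257.0 - 30.4 = 226.6000 m


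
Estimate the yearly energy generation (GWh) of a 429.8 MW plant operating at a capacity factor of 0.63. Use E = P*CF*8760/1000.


E = 429.8 * 0.63 * 8760 / 1000 = 2371.9802 GWh


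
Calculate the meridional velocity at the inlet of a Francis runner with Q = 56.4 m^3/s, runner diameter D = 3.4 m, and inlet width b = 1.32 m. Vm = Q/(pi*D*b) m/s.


Vm = 56.4 / (pi * 3.4 * 1.32) = 4.0002 m/s


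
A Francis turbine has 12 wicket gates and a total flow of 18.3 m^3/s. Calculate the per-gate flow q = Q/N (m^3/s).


q = 18.3 / 12 = 1.5250 m^3/s


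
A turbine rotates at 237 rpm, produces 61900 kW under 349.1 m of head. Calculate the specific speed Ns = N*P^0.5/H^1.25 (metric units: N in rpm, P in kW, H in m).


Ns = 237 * 61900^0.5 / 349.1^1.25 = 39.0757


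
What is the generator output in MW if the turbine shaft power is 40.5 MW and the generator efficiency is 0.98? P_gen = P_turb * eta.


P_gen = 40.5 * 0.98 = 39.6900 MW


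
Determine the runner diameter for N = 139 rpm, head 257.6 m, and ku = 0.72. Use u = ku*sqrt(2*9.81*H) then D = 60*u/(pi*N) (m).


u = 0.72 * sqrt(2*9.81*257.6) = 51.1864 m/s
D = 60 * 51.1864 / (pi * 139) = 7.0330 m


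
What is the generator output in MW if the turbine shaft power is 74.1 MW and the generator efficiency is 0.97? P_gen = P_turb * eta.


P_gen = 74.1 * 0.97 = 71.8770 MW


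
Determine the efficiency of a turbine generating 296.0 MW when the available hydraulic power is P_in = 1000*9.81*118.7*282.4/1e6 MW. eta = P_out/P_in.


P_in = 1000 * 9.81 * 118.7 * 282.4 / 1e6 = 328.8398 MW
eta = 296.0 / 328.8398 = 0.9001


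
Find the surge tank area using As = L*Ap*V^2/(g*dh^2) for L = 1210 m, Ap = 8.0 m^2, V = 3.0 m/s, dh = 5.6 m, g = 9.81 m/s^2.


As = 1210 * 8.0 * 3.0^2 / (9.81 * 5.6^2) = 283.1867 m^2


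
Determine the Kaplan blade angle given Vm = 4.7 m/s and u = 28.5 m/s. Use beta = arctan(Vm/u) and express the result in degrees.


beta = arctan(4.7 / 28.5) = 9.3645 degrees


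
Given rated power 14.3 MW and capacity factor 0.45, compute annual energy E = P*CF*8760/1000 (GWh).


E = 14.3 * 0.45 * 8760 / 1000 = 56.3706 GWh


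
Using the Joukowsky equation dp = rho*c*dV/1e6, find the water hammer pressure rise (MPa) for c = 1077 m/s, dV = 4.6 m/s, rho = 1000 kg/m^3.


dp = 1000 * 1077 * 4.6 / 1e6 = 4.9542 MPa


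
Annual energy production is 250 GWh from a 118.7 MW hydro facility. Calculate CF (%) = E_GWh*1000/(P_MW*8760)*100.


CF = 250 * 1000 / (118.7 * 8760) * 100 = 24.0428 %


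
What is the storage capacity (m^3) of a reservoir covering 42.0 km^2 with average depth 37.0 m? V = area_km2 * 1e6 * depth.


V = 42.0 * 1e6 * 37.0 = 1.5540e+09 m^3


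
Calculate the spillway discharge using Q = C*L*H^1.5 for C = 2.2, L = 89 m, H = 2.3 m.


Q = 2.2 * 89 * 2.3^1.5 = 682.9744 m^3/s


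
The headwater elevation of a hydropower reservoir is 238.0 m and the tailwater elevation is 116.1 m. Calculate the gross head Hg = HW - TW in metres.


Hg = 238.0 - 116.1 = 121.9000 m


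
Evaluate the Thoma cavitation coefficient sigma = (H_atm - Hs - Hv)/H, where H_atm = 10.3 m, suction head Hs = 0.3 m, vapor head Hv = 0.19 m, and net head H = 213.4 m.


sigma = (10.3 - 0.3 - 0.19) / 213.4 = 0.0460


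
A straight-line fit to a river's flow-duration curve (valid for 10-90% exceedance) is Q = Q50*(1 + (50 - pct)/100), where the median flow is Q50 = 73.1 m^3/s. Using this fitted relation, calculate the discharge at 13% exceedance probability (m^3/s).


Q = 73.1 * (1 + (50 - 13)/100) = 100.1470 m^3/s


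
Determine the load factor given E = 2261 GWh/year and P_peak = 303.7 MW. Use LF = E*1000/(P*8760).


LF = 2261 * 1000 / (303.7 * 8760) = 0.8499


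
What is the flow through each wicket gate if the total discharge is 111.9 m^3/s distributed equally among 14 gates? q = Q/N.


q = 111.9 / 14 = 7.9929 m^3/s


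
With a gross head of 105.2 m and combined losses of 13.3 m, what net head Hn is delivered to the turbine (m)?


Hn = 105.2 - 13.3 = 91.9000 m


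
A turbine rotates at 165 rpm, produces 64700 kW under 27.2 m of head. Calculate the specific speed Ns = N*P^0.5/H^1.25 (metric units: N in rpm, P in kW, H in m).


Ns = 165 * 64700^0.5 / 27.2^1.25 = 675.6549


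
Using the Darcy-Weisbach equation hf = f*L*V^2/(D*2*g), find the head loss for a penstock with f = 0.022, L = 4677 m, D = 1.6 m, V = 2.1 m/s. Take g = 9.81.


hf = 0.022 * 4677 * 2.1^2 / (1.6 * 2 * 9.81) = 14.4547 m


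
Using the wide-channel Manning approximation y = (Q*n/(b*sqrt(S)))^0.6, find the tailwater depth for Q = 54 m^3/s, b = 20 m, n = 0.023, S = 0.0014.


y = (54 * 0.023 / (20 * 0.0014^0.5))^0.6 = 1.3552 m


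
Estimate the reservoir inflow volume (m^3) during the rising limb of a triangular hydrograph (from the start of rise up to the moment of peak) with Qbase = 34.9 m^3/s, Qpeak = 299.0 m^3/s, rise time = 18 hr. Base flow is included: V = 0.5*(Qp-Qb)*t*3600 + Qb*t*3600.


V = 0.5*(299.0 - 34.9)*18*3600 + 34.9*18*3600 = 1.0818e+07 m^3


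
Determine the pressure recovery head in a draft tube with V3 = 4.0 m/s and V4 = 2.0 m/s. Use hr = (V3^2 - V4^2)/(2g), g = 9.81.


hr = (4.0^2 - 2.0^2) / (2*9.81) = 0.6116 m


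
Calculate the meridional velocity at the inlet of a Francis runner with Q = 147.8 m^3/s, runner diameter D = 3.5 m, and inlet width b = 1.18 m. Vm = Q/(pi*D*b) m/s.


Vm = 147.8 / (pi * 3.5 * 1.18) = 11.3913 m/s


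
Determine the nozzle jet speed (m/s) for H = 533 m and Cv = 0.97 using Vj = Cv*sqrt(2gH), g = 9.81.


Vj = 0.97 * sqrt(2*9.81*533) = 99.1939 m/s


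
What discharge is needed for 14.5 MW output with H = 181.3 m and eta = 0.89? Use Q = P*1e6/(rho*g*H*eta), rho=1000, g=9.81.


Q = 14.5 * 1e6 / (1000 * 9.81 * 181.3 * 0.89) = 9.1603 m^3/s


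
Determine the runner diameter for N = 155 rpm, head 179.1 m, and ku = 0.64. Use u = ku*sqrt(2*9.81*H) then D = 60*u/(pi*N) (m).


u = 0.64 * sqrt(2*9.81*179.1) = 37.9382 m/s
D = 60 * 37.9382 / (pi * 155) = 4.6746 m


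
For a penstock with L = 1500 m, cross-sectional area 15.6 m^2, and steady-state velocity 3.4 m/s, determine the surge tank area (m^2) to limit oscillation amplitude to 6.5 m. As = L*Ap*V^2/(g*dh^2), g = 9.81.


As = 1500 * 15.6 * 3.4^2 / (9.81 * 6.5^2) = 652.6464 m^2


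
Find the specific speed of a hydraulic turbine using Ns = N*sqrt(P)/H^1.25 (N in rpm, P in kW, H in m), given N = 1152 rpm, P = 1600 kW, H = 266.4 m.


Ns = 1152 * 1600^0.5 / 266.4^1.25 = 42.8149


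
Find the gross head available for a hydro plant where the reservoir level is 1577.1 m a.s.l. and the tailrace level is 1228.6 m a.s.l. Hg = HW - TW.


Hg = 1577.1 - 1228.6 = 348.5000 m


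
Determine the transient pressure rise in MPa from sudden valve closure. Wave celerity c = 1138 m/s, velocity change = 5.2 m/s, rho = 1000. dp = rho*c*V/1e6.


dp = 1000 * 1138 * 5.2 / 1e6 = 5.9176 MPa


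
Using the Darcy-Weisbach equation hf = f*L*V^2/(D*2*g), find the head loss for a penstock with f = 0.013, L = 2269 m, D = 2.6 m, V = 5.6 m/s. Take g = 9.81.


hf = 0.013 * 2269 * 5.6^2 / (2.6 * 2 * 9.81) = 18.1335 m


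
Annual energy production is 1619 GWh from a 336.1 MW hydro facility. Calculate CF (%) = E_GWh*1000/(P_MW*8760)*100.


CF = 1619 * 1000 / (336.1 * 8760) * 100 = 54.9888 %


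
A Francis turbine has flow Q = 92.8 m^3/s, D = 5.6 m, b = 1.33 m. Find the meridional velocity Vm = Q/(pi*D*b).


Vm = 92.8 / (pi * 5.6 * 1.33) = 3.9661 m/s


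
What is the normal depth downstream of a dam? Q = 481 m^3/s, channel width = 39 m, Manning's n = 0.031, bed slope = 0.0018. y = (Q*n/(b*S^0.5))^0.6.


y = (481 * 0.031 / (39 * 0.0018^0.5))^0.6 = 3.7401 m


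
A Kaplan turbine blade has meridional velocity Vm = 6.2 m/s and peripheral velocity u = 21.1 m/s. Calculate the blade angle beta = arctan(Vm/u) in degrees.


beta = arctan(6.2 / 21.1) = 16.3748 degrees


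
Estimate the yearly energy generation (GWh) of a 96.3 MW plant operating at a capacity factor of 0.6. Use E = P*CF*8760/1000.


E = 96.3 * 0.6 * 8760 / 1000 = 506.1528 GWh


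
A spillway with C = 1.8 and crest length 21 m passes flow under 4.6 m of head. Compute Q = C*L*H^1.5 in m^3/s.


Q = 1.8 * 21 * 4.6^1.5 = 372.9311 m^3/s


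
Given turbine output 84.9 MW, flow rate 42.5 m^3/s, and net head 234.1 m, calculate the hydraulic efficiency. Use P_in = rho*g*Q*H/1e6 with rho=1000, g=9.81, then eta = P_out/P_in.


P_in = 1000 * 9.81 * 42.5 * 234.1 / 1e6 = 97.6021 MW
eta = 84.9 / 97.6021 = 0.8699


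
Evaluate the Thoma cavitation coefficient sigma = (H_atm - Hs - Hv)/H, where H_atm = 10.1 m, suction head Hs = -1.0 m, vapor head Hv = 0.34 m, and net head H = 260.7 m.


sigma = (10.1 - (-1.0) - 0.34) / 260.7 = 0.0413


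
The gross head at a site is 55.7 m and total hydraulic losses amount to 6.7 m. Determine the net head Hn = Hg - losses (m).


Hn = 55.7 - 6.7 = 49.0000 m


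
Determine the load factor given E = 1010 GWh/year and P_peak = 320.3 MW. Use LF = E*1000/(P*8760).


LF = 1010 * 1000 / (320.3 * 8760) = 0.3600


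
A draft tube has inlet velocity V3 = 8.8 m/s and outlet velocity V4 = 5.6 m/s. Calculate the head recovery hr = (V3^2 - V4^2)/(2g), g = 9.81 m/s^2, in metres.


hr = (8.8^2 - 5.6^2) / (2*9.81) = 2.3486 m


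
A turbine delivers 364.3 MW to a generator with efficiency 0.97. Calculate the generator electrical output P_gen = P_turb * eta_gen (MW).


P_gen = 364.3 * 0.97 = 353.3710 MW


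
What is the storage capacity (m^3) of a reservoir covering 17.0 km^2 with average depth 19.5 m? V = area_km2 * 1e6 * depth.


V = 17.0 * 1e6 * 19.5 = 3.3150e+08 m^3


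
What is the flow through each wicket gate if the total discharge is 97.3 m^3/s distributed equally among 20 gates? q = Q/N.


q = 97.3 / 20 = 4.8650 m^3/s


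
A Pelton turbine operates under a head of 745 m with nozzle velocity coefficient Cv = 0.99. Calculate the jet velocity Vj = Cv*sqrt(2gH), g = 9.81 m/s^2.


Vj = 0.99 * sqrt(2*9.81*745) = 119.6914 m/s


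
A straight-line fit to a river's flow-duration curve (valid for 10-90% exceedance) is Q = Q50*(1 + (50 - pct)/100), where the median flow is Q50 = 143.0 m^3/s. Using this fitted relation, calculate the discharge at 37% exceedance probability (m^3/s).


Q = 143.0 * (1 + (50 - 37)/100) = 161.5900 m^3/s


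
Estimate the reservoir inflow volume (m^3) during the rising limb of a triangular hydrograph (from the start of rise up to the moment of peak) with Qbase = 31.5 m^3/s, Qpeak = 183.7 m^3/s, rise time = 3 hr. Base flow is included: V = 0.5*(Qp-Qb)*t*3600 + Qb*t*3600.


V = 0.5*(183.7 - 31.5)*3*3600 + 31.5*3*3600 = 1.1621e+06 m^3


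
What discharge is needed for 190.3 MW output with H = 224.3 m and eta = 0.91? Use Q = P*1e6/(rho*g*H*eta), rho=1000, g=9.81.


Q = 190.3 * 1e6 / (1000 * 9.81 * 224.3 * 0.91) = 95.0384 m^3/s


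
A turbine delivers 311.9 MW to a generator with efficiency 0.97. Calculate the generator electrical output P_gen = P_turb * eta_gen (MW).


P_gen = 311.9 * 0.97 = 302.5430 MW


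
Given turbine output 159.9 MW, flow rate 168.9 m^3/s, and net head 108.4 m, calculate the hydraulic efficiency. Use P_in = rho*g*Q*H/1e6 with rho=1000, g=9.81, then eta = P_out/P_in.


P_in = 1000 * 9.81 * 168.9 * 108.4 / 1e6 = 179.6089 MW
eta = 159.9 / 179.6089 = 0.8903


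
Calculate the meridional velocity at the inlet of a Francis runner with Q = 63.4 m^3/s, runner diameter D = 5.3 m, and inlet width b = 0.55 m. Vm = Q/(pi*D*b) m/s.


Vm = 63.4 / (pi * 5.3 * 0.55) = 6.9231 m/s


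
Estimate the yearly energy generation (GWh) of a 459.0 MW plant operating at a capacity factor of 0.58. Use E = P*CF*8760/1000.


E = 459.0 * 0.58 * 8760 / 1000 = 2332.0872 GWh


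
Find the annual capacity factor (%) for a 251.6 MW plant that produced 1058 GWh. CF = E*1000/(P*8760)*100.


CF = 1058 * 1000 / (251.6 * 8760) * 100 = 48.0033 %


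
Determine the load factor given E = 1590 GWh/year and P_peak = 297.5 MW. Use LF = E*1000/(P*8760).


LF = 1590 * 1000 / (297.5 * 8760) = 0.6101


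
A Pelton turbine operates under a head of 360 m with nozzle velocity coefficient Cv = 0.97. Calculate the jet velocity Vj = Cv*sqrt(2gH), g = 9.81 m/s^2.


Vj = 0.97 * sqrt(2*9.81*360) = 81.5216 m/s
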